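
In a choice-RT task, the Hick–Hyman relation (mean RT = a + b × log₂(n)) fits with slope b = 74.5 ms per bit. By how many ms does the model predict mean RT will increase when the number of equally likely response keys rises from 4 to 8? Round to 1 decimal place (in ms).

The intercept a cancels: ΔRT = b·(log₂ n₂ − log₂ n₁) = b·log₂(n₂/n₁).
log₂(8) − log₂(4) = log₂(8/4) = log₂(2) = 1.
ΔRT = 74.5 × 1.0000 = 74.500 ms.

74.5 ms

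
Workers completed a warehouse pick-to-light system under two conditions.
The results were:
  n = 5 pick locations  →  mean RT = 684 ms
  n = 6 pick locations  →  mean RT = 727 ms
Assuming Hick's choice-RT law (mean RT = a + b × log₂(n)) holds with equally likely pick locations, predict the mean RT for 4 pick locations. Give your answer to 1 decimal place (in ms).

With log₂ n on the abscissa the relation is linear; from the two conditions:
  b = (727 − 684) / (log₂ 6 − log₂ 5) = 43 / (2.5850 − 2.3219) = 163.477 ms/bit
  a = 684 − 163.477 × 2.3219 = 304.419 ms
Then RT(4) = 304.419 + 163.477 × log₂ 4 = 304.419 + 163.477 × 2 ≈ 631.372 ms.

631.4 ms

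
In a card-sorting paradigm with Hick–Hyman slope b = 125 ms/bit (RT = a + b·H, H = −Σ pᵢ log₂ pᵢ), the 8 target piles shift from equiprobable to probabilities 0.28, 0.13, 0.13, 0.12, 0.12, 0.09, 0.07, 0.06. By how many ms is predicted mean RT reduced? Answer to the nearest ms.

The RT saving is b·ΔH. Equiprobable H₀ = log₂(8) = 3.0000 bits; with the given probabilities H = 2.8384 bits.
b·(H₀ − H) = 125 × (3.0000 − 2.8384) = 20.20 ms.

20 ms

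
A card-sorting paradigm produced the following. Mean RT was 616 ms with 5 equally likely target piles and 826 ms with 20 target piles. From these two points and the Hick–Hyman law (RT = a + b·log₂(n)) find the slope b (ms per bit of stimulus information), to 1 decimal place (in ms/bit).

The slope on a log₂ axis is (826 − 616) / (4.3219 − 2.3219) = 105.000 ms/bit.

105.0 ms/bit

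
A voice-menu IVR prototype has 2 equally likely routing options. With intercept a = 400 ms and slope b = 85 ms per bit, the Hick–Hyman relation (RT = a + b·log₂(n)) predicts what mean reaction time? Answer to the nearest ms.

log₂(2) = 1 bits, so RT = 400 + 85 × 1 ≈ 485.000 ms.

485 ms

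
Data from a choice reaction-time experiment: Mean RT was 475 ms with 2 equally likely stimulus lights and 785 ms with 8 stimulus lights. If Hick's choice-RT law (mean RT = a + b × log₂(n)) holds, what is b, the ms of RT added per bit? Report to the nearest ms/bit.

b = (RT₂ − RT₁)/(log₂ n₂ − log₂ n₁) = (785 − 475)/(3 − 1) = 155 ms/bit.

155 ms/bit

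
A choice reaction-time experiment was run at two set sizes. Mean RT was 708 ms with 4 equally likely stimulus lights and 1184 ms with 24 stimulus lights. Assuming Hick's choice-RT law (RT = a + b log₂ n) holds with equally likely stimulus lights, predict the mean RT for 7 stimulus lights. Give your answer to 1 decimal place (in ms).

Solve the two-equation system in a and b:
  b = (1184 − 708) / (log₂ 24 − log₂ 4) = 476 / (4.5850 − 2) = 184.142 ms/bit
  a = 708 − 184.142 × 2 = 339.716 ms
Then RT(7) = 339.716 + 184.142 × log₂ 7 = 339.716 + 184.142 × 2.8074 ≈ 856.668 ms.

856.7 ms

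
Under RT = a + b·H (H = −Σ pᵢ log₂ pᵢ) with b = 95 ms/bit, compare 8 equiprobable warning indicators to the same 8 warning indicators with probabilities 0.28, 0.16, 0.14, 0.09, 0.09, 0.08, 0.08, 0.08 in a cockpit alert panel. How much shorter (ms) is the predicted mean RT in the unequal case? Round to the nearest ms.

16 ms

The RT saving is b·ΔH. Equiprobable H₀ = log₂(8) = 3.0000 bits; with the given probabilities H = 2.8342 bits.
b·(H₀ − H) = 95 × (3.0000 − 2.8342) = 15.75 ms.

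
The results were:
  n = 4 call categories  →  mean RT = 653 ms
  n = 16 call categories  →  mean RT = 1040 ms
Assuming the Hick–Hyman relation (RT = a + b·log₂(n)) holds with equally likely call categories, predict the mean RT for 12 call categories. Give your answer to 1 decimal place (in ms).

959.7 ms

With log₂ n on the abscissa the relation is linear; from the two conditions:
  b = (1040 − 653) / (log₂ 16 − log₂ 4) = 387 / (4 − 2) = 193.500 ms/bit
  a = 653 − 193.500 × 2 = 266.000 ms
Then RT(12) = 266.000 + 193.500 × log₂ 12 = 266.000 + 193.500 × 3.5850 ≈ 959.690 ms.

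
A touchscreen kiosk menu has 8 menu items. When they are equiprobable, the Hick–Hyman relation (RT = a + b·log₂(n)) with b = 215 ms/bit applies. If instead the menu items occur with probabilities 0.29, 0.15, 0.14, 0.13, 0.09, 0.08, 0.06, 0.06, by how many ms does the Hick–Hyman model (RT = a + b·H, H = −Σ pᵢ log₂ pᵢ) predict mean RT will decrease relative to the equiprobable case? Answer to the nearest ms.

43 ms

Equiprobable entropy H₀ = log₂ 8 = 3.0000 bits.
Skewed entropy H = −Σ pᵢ log₂ pᵢ = 2.7994 bits.
ΔRT = b·(H₀ − H) = 215 × 0.2006 = 43.12 ms.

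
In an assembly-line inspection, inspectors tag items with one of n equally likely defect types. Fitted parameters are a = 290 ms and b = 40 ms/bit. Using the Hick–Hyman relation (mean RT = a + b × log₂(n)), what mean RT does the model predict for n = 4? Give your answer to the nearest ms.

370 ms

log₂(4) = 2 bits, so RT = 290 + 40 × 2 ≈ 370.000 ms.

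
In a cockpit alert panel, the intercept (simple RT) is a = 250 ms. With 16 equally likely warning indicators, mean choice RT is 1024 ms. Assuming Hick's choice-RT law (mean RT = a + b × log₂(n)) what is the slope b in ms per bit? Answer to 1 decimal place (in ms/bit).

log₂(16) = 4 bits.
b = (RT − a)/log₂ n = (1024 − 250) / 4 = 193.500 ms/bit.

193.5 ms/bit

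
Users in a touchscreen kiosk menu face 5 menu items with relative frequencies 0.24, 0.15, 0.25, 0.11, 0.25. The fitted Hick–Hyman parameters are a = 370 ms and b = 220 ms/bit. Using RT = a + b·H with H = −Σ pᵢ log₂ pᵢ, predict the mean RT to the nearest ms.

866 ms

Entropy contributions −pᵢ log₂ pᵢ: 0.4941, 0.4105, 0.5000, 0.3503, 0.5000; sum H = 2.2550 bits.
RT = a + bH = 370 + 220·2.2550 = 866.09 ms.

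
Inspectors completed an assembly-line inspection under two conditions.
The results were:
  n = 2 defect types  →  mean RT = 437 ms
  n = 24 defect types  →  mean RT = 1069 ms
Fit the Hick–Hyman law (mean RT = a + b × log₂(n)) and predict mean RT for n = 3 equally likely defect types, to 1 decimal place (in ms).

Fit slope and intercept:
  b = (1069 − 437) / (log₂ 24 − log₂ 2) = 632 / (4.5850 − 1) = 176.292 ms/bit
  a = 437 − 176.292 × 1 = 260.708 ms
Then RT(3) = 260.708 + 176.292 × log₂ 3 = 260.708 + 176.292 × 1.5850 ≈ 540.124 ms.

540.1 ms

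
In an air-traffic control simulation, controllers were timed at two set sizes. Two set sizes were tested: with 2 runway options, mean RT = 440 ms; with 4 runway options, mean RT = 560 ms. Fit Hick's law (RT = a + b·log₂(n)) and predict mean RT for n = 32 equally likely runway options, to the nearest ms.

920 ms

Fit slope and intercept:
  b = (560 − 440) / (log₂ 4 − log₂ 2) = 120 / (2 − 1) = 120 ms/bit
  a = 440 − 120 × 1 = 320 ms
Then RT(32) = 320 + 120 × log₂ 32 = 320 + 120 × 5 ≈ 920.000 ms.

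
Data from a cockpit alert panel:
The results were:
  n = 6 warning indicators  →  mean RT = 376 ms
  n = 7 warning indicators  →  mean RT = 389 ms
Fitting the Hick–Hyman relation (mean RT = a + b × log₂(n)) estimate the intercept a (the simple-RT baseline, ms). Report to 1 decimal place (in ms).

The slope on a log₂ axis is (389 − 376) / (2.8074 − 2.5850) = 58.455 ms/bit.
Intercept: a = 376 − 58.455·log₂(6) = 224.895 ms.

224.9 ms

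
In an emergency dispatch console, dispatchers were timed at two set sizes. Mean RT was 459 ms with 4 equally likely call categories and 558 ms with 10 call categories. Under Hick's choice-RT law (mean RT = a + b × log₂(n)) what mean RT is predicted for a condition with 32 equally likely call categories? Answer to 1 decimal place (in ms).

683.7 ms

With log₂ n on the abscissa the relation is linear; from the two conditions:
  b = (558 − 459) / (log₂ 10 − log₂ 4) = 99 / (3.3219 − 2) = 74.891 ms/bit
  a = 459 − 74.891 × 2 = 309.219 ms
Then RT(32) = 309.219 + 74.891 × log₂ 32 = 309.219 + 74.891 × 5 ≈ 683.672 ms.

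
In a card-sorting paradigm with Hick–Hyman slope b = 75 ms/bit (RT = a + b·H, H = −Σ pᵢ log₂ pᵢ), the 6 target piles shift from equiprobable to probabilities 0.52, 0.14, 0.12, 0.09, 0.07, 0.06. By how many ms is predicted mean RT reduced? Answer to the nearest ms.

Equiprobable entropy H₀ = log₂ 6 = 2.5850 bits.
Skewed entropy H = −Σ pᵢ log₂ pᵢ = 2.0795 bits.
ΔRT = b·(H₀ − H) = 75 × 0.5055 = 37.91 ms.

38 ms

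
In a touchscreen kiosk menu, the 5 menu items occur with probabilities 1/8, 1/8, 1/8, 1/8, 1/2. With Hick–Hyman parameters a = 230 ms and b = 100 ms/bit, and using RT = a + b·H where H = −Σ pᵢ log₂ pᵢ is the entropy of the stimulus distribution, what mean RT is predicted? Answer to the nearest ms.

H = −Σ pᵢ log₂ pᵢ = 0.125·3 + 0.125·3 + 0.125·3 + 0.125·3 + 0.5·1 = 2.000 bits.
RT = 230 + 100 × 2.000 = 430.00 ms.

430 ms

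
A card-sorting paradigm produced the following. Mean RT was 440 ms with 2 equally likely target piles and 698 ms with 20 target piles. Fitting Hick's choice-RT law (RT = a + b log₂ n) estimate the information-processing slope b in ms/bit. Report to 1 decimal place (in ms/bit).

77.7 ms/bit

The slope on a log₂ axis is (698 − 440) / (4.3219 − 1) = 77.666 ms/bit.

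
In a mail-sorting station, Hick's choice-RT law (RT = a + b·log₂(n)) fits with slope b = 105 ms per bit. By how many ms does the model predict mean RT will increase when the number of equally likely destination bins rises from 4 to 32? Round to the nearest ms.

The intercept a cancels: ΔRT = b·(log₂ n₂ − log₂ n₁) = b·log₂(n₂/n₁).
log₂(32) − log₂(4) = log₂(32/4) = log₂(8) = 3.
ΔRT = 105 × 3.0000 = 315.000 ms.

315 ms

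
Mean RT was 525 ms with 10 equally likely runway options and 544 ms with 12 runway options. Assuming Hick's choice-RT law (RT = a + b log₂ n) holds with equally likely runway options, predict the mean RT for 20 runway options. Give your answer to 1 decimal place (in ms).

With log₂ n on the abscissa the relation is linear; from the two conditions:
  b = (544 − 525) / (log₂ 12 − log₂ 10) = 19 / (3.5850 − 3.3219) = 72.234 ms/bit
  a = 525 − 72.234 × 3.3219 = 285.044 ms
Then RT(20) = 285.044 + 72.234 × log₂ 20 = 285.044 + 72.234 × 4.3219 ≈ 597.234 ms.

597.2 ms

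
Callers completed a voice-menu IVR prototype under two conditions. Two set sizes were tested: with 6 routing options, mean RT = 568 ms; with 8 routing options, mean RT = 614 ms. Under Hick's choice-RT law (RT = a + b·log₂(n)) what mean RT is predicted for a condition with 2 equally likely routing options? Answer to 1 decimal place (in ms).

Fit slope and intercept:
  b = (614 − 568) / (log₂ 8 − log₂ 6) = 46 / (3 − 2.5850) = 110.833 ms/bit
  a = 568 − 110.833 × 2.5850 = 281.500 ms
Then RT(2) = 281.500 + 110.833 × log₂ 2 = 281.500 + 110.833 × 1 ≈ 392.333 ms.

392.3 ms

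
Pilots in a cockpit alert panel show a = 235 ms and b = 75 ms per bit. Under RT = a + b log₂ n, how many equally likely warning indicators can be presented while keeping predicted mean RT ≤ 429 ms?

6

Set 235 + 75·log₂ n ≤ 429 → log₂ n ≤ (429 − 235)/75 = 2.5867.
So n ≤ 2^2.5867 = 6.007; the largest integer n is 6.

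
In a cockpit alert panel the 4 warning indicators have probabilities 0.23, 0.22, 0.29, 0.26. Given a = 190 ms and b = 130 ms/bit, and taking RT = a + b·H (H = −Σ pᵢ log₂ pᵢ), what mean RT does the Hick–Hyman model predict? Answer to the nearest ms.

H = 0.23·log₂(1/0.23) + 0.22·log₂(1/0.22) + 0.29·log₂(1/0.29) + 0.26·log₂(1/0.26) = 1.9914 bits.
RT = 190 + 130 × 1.9914 = 448.89 ms.

449 ms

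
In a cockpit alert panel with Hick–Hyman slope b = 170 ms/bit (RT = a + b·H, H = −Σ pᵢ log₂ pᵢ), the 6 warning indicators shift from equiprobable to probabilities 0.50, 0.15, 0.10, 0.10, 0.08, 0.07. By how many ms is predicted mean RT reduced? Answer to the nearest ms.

The RT saving is b·ΔH. Equiprobable H₀ = log₂(6) = 2.5850 bits; with the given probabilities H = 2.1350 bits.
b·(H₀ − H) = 170 × (2.5850 − 2.1350) = 76.49 ms.

76 ms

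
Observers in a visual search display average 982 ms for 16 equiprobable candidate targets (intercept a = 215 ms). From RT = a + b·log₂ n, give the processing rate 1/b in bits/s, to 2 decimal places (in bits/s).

5.22 bits/s

Choice component = 982 − 215 = 767 ms over log₂(16) = 4 bits.
b = 767 / 4 = 191.750 ms/bit, so 1/b = 5.215 bits/s.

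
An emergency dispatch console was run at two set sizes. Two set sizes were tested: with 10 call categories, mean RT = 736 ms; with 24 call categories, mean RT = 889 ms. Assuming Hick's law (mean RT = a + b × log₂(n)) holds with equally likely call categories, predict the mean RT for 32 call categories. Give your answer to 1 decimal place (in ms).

939.3 ms

With log₂ n on the abscissa the relation is linear; from the two conditions:
  b = (889 − 736) / (log₂ 24 − log₂ 10) = 153 / (4.5850 − 3.3219) = 121.137 ms/bit
  a = 736 − 121.137 × 3.3219 = 333.592 ms
Then RT(32) = 333.592 + 121.137 × log₂ 32 = 333.592 + 121.137 × 5 ≈ 939.276 ms.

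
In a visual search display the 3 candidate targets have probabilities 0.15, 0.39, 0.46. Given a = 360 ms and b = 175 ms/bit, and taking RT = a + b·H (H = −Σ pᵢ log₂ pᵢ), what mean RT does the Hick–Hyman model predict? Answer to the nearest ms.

615 ms

H = 0.15·log₂(1/0.15) + 0.39·log₂(1/0.39) + 0.46·log₂(1/0.46) = 1.4557 bits.
RT = 360 + 175 × 1.4557 = 614.74 ms.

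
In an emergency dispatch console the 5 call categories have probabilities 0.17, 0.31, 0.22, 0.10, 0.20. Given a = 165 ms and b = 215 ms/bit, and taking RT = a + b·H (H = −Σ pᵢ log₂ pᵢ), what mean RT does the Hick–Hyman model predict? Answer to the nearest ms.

646 ms

H = 0.17·log₂(1/0.17) + 0.31·log₂(1/0.31) + 0.22·log₂(1/0.22) + 0.10·log₂(1/0.10) + 0.20·log₂(1/0.20) = 2.2355 bits.
RT = 165 + 215 × 2.2355 = 645.64 ms.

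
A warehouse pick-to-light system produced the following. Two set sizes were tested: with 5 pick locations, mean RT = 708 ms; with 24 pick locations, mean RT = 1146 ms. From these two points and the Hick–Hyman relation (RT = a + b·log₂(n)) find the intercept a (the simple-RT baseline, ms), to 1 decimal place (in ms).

b = (RT₂ − RT₁)/(log₂ n₂ − log₂ n₁) = (1146 − 708)/(4.5850 − 2.3219) = 193.545 ms/bit.
a = RT₁ − b·log₂ n₁ = 708 − 193.545 × 2.3219 = 258.601 ms.

258.6 ms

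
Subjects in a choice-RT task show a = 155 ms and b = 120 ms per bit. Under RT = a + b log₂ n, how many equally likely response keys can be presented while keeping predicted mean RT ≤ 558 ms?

Information budget: (558 − 155)/120 = 3.3583 bits, so n ≤ 2^3.3583 = 10.256 → at most 10.

10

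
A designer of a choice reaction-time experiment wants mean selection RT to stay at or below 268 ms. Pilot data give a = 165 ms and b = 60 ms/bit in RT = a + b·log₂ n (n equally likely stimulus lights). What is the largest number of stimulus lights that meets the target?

60·log₂ n ≤ 268 − 165 = 103, giving log₂ n ≤ 1.7167 and n ≤ 3.287. The largest whole number is 3.

3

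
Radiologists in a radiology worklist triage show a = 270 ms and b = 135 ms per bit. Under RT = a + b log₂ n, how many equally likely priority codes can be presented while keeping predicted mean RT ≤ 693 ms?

8

Information budget: (693 − 270)/135 = 3.1333 bits, so n ≤ 2^3.1333 = 8.775 → at most 8.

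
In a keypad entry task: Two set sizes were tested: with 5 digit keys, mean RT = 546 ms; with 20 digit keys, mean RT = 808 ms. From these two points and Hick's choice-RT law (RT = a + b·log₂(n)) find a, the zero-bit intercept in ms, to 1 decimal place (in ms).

241.8 ms

The slope on a log₂ axis is (808 − 546) / (4.3219 − 2.3219) = 131.000 ms/bit.
a = RT₁ − b·log₂ n₁ = 546 − 131.000 × 2.3219 = 241.827 ms.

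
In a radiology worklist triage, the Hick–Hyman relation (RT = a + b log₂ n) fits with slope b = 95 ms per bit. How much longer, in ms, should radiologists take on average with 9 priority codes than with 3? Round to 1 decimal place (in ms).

The intercept a cancels: ΔRT = b·(log₂ n₂ − log₂ n₁) = b·log₂(n₂/n₁).
log₂(9) − log₂(3) = 3.1699 − 1.5850 = 1.5850.
ΔRT = 95 × 1.5850 = 150.571 ms.

150.6 ms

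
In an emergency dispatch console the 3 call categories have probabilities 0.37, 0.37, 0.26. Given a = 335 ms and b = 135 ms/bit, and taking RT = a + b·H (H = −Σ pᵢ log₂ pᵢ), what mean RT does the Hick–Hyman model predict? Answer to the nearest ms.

Entropy contributions −pᵢ log₂ pᵢ: 0.5307, 0.5307, 0.5053; sum H = 1.5667 bits.
RT = a + bH = 335 + 135·1.5667 = 546.51 ms.

547 ms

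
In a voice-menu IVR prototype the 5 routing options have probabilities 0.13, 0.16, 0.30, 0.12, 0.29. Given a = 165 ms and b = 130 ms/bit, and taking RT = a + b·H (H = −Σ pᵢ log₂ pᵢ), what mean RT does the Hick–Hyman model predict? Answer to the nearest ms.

453 ms

Entropy contributions −pᵢ log₂ pᵢ: 0.3826, 0.4230, 0.5211, 0.3671, 0.5179; sum H = 2.2117 bits.
RT = a + bH = 165 + 130·2.2117 = 452.52 ms.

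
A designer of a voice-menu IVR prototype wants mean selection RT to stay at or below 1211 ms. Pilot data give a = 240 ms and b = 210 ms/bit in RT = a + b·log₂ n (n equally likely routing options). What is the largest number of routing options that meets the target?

Information budget: (1211 − 240)/210 = 4.6238 bits, so n ≤ 2^4.6238 = 24.655 → at most 24.

24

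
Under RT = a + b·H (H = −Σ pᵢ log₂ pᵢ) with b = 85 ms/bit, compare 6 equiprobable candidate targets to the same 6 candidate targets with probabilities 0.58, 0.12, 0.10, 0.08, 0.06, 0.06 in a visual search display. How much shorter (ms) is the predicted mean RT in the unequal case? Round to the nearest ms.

The RT saving is b·ΔH. Equiprobable H₀ = log₂(6) = 2.5850 bits; with the given probabilities H = 1.9336 bits.
b·(H₀ − H) = 85 × (2.5850 − 1.9336) = 55.36 ms.

55 ms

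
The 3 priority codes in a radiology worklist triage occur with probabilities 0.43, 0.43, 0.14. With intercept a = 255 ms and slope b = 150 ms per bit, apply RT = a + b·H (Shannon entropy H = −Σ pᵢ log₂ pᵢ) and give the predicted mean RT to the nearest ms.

Entropy contributions −pᵢ log₂ pᵢ: 0.5236, 0.5236, 0.3971; sum H = 1.4442 bits.
RT = a + bH = 255 + 150·1.4442 = 471.64 ms.

472 ms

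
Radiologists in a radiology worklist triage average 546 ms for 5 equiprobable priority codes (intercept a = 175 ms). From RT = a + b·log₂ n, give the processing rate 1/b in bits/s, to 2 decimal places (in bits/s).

b = (546 − 175)/log₂ 5 = 371/2.3219 = 159.781 ms per bit = 0.15978 s/bit; the reciprocal is 6.259 bits/s.

6.26 bits/s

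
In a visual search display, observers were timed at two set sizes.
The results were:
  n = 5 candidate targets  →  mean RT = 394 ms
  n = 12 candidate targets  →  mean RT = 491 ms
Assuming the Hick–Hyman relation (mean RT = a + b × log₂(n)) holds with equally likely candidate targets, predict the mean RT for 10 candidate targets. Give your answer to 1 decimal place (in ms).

Solve the two-equation system in a and b:
  b = (491 − 394) / (log₂ 12 − log₂ 5) = 97 / (3.5850 − 2.3219) = 76.799 ms/bit
  a = 394 − 76.799 × 2.3219 = 215.678 ms
Then RT(10) = 215.678 + 76.799 × log₂ 10 = 215.678 + 76.799 × 3.3219 ≈ 470.799 ms.

470.8 ms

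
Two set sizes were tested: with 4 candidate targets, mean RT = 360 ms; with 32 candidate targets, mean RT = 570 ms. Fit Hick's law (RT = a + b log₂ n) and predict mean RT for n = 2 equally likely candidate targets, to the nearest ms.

290 ms

Solve the two-equation system in a and b:
  b = (570 − 360) / (log₂ 32 − log₂ 4) = 210 / (5 − 2) = 70 ms/bit
  a = 360 − 70 × 2 = 220 ms
Then RT(2) = 220 + 70 × log₂ 2 = 220 + 70 × 1 ≈ 290.000 ms.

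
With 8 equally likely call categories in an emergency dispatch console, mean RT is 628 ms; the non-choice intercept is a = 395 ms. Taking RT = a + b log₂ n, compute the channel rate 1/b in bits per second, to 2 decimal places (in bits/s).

12.88 bits/s

b = (628 − 395)/log₂ 8 = 233/3 = 77.667 ms per bit = 0.07767 s/bit; the reciprocal is 12.876 bits/s.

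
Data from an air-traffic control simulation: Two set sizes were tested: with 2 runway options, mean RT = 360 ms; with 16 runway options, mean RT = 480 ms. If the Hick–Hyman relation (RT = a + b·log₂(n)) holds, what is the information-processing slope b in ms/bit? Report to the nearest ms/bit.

b = (RT₂ − RT₁)/(log₂ n₂ − log₂ n₁) = (480 − 360)/(4 − 1) = 40 ms/bit.

40 ms/bit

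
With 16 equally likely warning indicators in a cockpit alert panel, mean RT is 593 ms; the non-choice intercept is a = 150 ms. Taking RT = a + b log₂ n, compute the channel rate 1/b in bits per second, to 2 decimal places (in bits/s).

b = (593 − 150)/log₂ 16 = 443/4 = 110.750 ms per bit = 0.11075 s/bit; the reciprocal is 9.029 bits/s.

9.03 bits/s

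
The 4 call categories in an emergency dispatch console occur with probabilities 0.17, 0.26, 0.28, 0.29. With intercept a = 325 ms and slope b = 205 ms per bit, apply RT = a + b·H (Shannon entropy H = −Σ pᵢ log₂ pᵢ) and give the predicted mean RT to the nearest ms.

H = 0.17·log₂(1/0.17) + 0.26·log₂(1/0.26) + 0.28·log₂(1/0.28) + 0.29·log₂(1/0.29) = 1.9720 bits.
RT = 325 + 205 × 1.9720 = 729.26 ms.

729 ms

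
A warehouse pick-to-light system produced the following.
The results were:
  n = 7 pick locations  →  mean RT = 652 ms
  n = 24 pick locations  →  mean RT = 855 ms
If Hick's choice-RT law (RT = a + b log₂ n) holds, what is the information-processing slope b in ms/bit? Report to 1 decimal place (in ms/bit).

Slope: b = (855 − 652) / (log₂ 24 − log₂ 7) = 203/1.7776 = 114.198 ms/bit.

114.2 ms/bit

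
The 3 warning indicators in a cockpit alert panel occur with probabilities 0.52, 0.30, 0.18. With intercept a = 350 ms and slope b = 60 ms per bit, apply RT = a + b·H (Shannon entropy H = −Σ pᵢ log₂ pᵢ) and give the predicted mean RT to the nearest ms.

H = 0.52·log₂(1/0.52) + 0.30·log₂(1/0.30) + 0.18·log₂(1/0.18) = 1.4570 bits.
RT = 350 + 60 × 1.4570 = 437.42 ms.

437 ms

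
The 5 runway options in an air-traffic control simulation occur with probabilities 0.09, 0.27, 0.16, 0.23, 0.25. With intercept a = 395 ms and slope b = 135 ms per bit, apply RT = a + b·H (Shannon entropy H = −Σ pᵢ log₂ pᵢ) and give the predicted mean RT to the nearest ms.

697 ms

H = 0.09·log₂(1/0.09) + 0.27·log₂(1/0.27) + 0.16·log₂(1/0.16) + 0.23·log₂(1/0.23) + 0.25·log₂(1/0.25) = 2.2334 bits.
RT = 395 + 135 × 2.2334 = 696.50 ms.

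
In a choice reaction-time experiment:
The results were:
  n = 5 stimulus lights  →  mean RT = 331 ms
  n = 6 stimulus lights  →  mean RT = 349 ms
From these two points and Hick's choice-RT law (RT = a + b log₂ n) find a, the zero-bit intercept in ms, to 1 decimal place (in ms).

172.1 ms

The slope on a log₂ axis is (349 − 331) / (2.5850 − 2.3219) = 68.432 ms/bit.
a = RT₁ − b·log₂ n₁ = 331 − 68.432 × 2.3219 = 172.106 ms.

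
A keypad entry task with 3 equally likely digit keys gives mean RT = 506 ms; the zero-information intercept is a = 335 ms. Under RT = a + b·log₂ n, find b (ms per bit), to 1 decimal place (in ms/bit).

b = (506 − 335) / log₂(3) = 171 / 1.5850 = 107.889 ms/bit.

107.9 ms/bit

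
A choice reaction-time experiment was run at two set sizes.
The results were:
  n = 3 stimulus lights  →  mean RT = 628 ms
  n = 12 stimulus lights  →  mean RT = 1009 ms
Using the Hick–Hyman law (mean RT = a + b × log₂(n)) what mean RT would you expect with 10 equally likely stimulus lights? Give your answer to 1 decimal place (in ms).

Fit slope and intercept:
  b = (1009 − 628) / (log₂ 12 − log₂ 3) = 381 / (3.5850 − 1.5850) = 190.500 ms/bit
  a = 628 − 190.500 × 1.5850 = 326.065 ms
Then RT(10) = 326.065 + 190.500 × log₂ 10 = 326.065 + 190.500 × 3.3219 ≈ 958.892 ms.

958.9 ms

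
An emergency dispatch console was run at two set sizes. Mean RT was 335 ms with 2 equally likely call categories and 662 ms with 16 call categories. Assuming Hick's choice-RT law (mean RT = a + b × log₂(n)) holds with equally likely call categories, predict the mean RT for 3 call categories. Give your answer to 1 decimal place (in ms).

RT is linear in log₂ n, so two points fix the line:
  b = (662 − 335) / (log₂ 16 − log₂ 2) = 327 / (4 − 1) = 109.000 ms/bit
  a = 335 − 109.000 × 1 = 226.000 ms
Then RT(3) = 226.000 + 109.000 × log₂ 3 = 226.000 + 109.000 × 1.5850 ≈ 398.761 ms.

398.8 ms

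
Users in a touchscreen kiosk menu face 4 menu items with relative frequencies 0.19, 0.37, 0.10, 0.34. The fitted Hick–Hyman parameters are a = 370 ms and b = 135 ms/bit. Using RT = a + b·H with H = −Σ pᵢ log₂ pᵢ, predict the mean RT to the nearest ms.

Entropy contributions −pᵢ log₂ pᵢ: 0.4552, 0.5307, 0.3322, 0.5292; sum H = 1.8473 bits.
RT = a + bH = 370 + 135·1.8473 = 619.39 ms.

619 ms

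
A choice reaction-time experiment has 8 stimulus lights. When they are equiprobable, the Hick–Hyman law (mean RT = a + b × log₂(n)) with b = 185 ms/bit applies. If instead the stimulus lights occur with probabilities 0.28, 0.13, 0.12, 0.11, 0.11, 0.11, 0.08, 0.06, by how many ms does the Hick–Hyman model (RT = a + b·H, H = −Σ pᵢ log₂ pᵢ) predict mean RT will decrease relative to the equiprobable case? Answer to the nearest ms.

28 ms

Equiprobable entropy H₀ = log₂ 8 = 3.0000 bits.
Skewed entropy H = −Σ pᵢ log₂ pᵢ = 2.8498 bits.
ΔRT = b·(H₀ − H) = 185 × 0.1502 = 27.78 ms.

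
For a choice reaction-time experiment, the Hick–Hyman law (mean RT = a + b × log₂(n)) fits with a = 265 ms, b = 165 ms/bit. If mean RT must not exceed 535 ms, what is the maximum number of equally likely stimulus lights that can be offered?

3

Set 265 + 165·log₂ n ≤ 535 → log₂ n ≤ (535 − 265)/165 = 1.6364.
So n ≤ 2^1.6364 = 3.109; the largest integer n is 3.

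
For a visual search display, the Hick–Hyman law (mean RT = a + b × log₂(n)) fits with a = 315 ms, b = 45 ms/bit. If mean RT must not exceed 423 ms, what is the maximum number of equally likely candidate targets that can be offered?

45·log₂ n ≤ 423 − 315 = 108, giving log₂ n ≤ 2.4000 and n ≤ 5.278. The largest whole number is 5.

5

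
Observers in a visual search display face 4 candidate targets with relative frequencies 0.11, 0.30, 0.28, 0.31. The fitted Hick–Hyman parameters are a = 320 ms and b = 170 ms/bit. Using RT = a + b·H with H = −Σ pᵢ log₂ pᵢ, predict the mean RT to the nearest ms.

Entropy contributions −pᵢ log₂ pᵢ: 0.3503, 0.5211, 0.5142, 0.5238; sum H = 1.9094 bits.
RT = a + bH = 320 + 170·1.9094 = 644.60 ms.

645 ms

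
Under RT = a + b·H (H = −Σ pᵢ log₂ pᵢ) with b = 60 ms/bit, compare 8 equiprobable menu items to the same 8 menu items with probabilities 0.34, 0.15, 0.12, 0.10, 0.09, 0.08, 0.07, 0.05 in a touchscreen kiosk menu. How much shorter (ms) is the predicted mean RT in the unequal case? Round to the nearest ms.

Equiprobable entropy H₀ = log₂ 8 = 3.0000 bits.
Skewed entropy H = −Σ pᵢ log₂ pᵢ = 2.7278 bits.
ΔRT = b·(H₀ − H) = 60 × 0.2722 = 16.33 ms.

16 ms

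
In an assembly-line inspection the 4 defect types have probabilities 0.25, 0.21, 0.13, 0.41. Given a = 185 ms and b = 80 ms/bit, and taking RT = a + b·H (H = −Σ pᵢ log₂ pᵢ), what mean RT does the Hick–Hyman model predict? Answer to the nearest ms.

336 ms

Entropy contributions −pᵢ log₂ pᵢ: 0.5000, 0.4728, 0.3826, 0.5274; sum H = 1.8829 bits.
RT = a + bH = 185 + 80·1.8829 = 335.63 ms.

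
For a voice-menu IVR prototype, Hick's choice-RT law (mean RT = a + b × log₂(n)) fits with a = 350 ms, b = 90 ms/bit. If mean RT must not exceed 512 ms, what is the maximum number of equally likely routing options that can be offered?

3

Information budget: (512 − 350)/90 = 1.8000 bits, so n ≤ 2^1.8000 = 3.482 → at most 3.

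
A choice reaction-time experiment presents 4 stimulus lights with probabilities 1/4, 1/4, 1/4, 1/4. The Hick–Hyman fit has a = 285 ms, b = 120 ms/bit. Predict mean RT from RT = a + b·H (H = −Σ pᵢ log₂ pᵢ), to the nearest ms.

525 ms

H = −Σ pᵢ log₂ pᵢ = 0.25·2 + 0.25·2 + 0.25·2 + 0.25·2 = 2.000 bits.
RT = 285 + 120 × 2.000 = 525.00 ms.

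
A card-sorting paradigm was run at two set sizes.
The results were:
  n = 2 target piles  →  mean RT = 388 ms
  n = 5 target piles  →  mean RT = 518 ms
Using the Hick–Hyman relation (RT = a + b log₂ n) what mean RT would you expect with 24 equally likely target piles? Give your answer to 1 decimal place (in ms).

Solve the two-equation system in a and b:
  b = (518 − 388) / (log₂ 5 − log₂ 2) = 130 / (2.3219 − 1) = 98.341 ms/bit
  a = 388 − 98.341 × 1 = 289.659 ms
Then RT(24) = 289.659 + 98.341 × log₂ 24 = 289.659 + 98.341 × 4.5850 ≈ 740.550 ms.

740.5 ms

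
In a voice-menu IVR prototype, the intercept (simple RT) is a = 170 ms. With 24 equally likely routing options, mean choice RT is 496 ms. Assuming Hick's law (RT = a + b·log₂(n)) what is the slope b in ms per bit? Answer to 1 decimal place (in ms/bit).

71.1 ms/bit

24 alternatives carry log₂ 24 = 4.5850 bits; the choice cost is 496 − 170 = 326 ms, so b = 326/4.5850 = 71.102 ms/bit.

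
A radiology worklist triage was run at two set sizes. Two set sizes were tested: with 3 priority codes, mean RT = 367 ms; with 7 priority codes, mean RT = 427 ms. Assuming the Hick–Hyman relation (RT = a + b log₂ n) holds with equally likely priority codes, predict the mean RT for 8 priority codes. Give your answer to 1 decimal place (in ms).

436.5 ms

RT is linear in log₂ n, so two points fix the line:
  b = (427 − 367) / (log₂ 7 − log₂ 3) = 60 / (2.8074 − 1.5850) = 49.084 ms/bit
  a = 367 − 49.084 × 1.5850 = 289.204 ms
Then RT(8) = 289.204 + 49.084 × log₂ 8 = 289.204 + 49.084 × 3 ≈ 436.456 ms.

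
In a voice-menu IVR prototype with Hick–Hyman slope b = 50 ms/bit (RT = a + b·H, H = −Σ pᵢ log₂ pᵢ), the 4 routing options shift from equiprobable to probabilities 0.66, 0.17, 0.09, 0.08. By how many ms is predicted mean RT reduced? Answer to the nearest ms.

Equiprobable entropy H₀ = log₂ 4 = 2.0000 bits.
Skewed entropy H = −Σ pᵢ log₂ pᵢ = 1.4344 bits.
ΔRT = b·(H₀ − H) = 50 × 0.5656 = 28.28 ms.

28 ms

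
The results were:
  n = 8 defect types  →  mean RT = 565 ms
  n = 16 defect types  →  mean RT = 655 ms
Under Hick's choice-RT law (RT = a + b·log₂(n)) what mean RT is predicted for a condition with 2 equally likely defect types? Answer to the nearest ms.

Fit slope and intercept:
  b = (655 − 565) / (log₂ 16 − log₂ 8) = 90 / (4 − 3) = 90 ms/bit
  a = 565 − 90 × 3 = 295 ms
Then RT(2) = 295 + 90 × log₂ 2 = 295 + 90 × 1 ≈ 385.000 ms.

385 ms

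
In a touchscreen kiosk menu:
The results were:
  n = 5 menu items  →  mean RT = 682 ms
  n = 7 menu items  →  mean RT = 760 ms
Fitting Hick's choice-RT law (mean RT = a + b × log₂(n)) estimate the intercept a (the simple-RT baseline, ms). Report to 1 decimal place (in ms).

308.9 ms

The slope on a log₂ axis is (760 − 682) / (2.8074 − 2.3219) = 160.683 ms/bit.
Intercept: a = 682 − 160.683·log₂(5) = 308.905 ms.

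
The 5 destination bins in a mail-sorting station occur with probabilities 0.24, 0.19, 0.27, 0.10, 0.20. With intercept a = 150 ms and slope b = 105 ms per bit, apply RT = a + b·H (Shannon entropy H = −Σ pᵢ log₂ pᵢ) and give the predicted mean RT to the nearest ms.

387 ms

H = 0.24·log₂(1/0.24) + 0.19·log₂(1/0.19) + 0.27·log₂(1/0.27) + 0.10·log₂(1/0.10) + 0.20·log₂(1/0.20) = 2.2560 bits.
RT = 150 + 105 × 2.2560 = 386.88 ms.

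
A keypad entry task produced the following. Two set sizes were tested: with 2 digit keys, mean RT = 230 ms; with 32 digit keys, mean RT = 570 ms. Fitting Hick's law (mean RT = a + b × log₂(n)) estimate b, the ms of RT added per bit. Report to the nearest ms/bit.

85 ms/bit

The slope on a log₂ axis is (570 − 230) / (5 − 1) = 85 ms/bit.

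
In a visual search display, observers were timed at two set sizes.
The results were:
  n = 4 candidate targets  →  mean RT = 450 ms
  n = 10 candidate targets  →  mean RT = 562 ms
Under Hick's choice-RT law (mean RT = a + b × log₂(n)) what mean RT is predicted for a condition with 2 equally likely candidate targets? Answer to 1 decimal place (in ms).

365.3 ms

Fit slope and intercept:
  b = (562 − 450) / (log₂ 10 − log₂ 4) = 112 / (3.3219 − 2) = 84.725 ms/bit
  a = 450 − 84.725 × 2 = 280.551 ms
Then RT(2) = 280.551 + 84.725 × log₂ 2 = 280.551 + 84.725 × 1 ≈ 365.275 ms.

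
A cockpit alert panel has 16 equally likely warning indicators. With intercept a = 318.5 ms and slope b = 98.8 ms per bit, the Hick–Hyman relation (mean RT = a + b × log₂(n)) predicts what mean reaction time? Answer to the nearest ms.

714 ms

log₂(16) = 4 bits, so RT = 318.5 + 98.8 × 4 ≈ 713.700 ms.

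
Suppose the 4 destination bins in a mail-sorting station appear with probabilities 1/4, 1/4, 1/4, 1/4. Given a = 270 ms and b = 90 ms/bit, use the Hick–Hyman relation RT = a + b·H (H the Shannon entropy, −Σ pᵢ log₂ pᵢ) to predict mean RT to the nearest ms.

Each term −pᵢ log₂ pᵢ: 0.25·2 + 0.25·2 + 0.25·2 + 0.25·2; summed, H = 2.000 bits.
Mean RT = a + bH = 270 + 90·2.000 = 450.00 ms.

450 ms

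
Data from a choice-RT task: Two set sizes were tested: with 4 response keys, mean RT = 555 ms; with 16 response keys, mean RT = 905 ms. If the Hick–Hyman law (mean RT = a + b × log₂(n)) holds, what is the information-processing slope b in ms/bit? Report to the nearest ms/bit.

175 ms/bit

b = (RT₂ − RT₁)/(log₂ n₂ − log₂ n₁) = (905 − 555)/(4 − 2) = 175 ms/bit.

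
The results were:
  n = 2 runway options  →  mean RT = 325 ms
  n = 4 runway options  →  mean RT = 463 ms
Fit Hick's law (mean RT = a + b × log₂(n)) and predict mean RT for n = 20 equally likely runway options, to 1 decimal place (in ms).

783.4 ms

Fit slope and intercept:
  b = (463 − 325) / (log₂ 4 − log₂ 2) = 138 / (2 − 1) = 138.000 ms/bit
  a = 325 − 138.000 × 1 = 187.000 ms
Then RT(20) = 187.000 + 138.000 × log₂ 20 = 187.000 + 138.000 × 4.3219 ≈ 783.426 ms.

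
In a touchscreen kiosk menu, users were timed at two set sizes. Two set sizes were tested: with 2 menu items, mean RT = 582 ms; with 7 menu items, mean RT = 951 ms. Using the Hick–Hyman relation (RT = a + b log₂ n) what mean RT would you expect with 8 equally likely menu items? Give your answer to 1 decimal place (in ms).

With log₂ n on the abscissa the relation is linear; from the two conditions:
  b = (951 − 582) / (log₂ 7 − log₂ 2) = 369 / (2.8074 − 1) = 204.166 ms/bit
  a = 582 − 204.166 × 1 = 377.834 ms
Then RT(8) = 377.834 + 204.166 × log₂ 8 = 377.834 + 204.166 × 3 ≈ 990.332 ms.

990.3 ms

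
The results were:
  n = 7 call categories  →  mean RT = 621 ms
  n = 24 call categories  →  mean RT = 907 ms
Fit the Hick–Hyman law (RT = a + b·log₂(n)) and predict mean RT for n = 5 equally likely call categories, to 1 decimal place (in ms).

Fit slope and intercept:
  b = (907 − 621) / (log₂ 24 − log₂ 7) = 286 / (4.5850 − 2.8074) = 160.890 ms/bit
  a = 621 − 160.890 × 2.8074 = 169.324 ms
Then RT(5) = 169.324 + 160.890 × log₂ 5 = 169.324 + 160.890 × 2.3219 ≈ 542.899 ms.

542.9 ms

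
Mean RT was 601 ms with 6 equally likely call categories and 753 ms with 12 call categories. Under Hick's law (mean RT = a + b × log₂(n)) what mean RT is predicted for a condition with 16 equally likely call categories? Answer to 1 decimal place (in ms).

816.1 ms

Solve the two-equation system in a and b:
  b = (753 − 601) / (log₂ 12 − log₂ 6) = 152 / (3.5850 − 2.5850) = 152.000 ms/bit
  a = 601 − 152.000 × 2.5850 = 208.086 ms
Then RT(16) = 208.086 + 152.000 × log₂ 16 = 208.086 + 152.000 × 4 ≈ 816.086 ms.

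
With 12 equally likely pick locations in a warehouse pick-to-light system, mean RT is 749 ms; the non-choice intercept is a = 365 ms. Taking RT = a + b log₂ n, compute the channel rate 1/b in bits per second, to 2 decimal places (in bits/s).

9.34 bits/s

Choice component = 749 − 365 = 384 ms over log₂(12) = 3.5850 bits.
b = 384 / 3.5850 = 107.114 ms/bit, so 1/b = 9.336 bits/s.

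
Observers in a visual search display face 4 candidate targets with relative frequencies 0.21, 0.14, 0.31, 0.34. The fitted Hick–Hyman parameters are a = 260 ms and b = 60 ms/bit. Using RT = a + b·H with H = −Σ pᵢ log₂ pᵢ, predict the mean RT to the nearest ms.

375 ms

Entropy contributions −pᵢ log₂ pᵢ: 0.4728, 0.3971, 0.5238, 0.5292; sum H = 1.9229 bits.
RT = a + bH = 260 + 60·1.9229 = 375.37 ms.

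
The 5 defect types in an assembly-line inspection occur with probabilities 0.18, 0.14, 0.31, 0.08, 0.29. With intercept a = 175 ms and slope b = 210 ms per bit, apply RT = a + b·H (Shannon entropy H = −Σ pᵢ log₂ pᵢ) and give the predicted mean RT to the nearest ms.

632 ms

Entropy contributions −pᵢ log₂ pᵢ: 0.4453, 0.3971, 0.5238, 0.2915, 0.5179; sum H = 2.1756 bits.
RT = a + bH = 175 + 210·2.1756 = 631.88 ms.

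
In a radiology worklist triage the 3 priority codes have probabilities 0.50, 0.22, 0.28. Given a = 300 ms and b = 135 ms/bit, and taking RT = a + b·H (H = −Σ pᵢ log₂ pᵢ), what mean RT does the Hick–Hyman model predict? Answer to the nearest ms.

Entropy contributions −pᵢ log₂ pᵢ: 0.5000, 0.4806, 0.5142; sum H = 1.4948 bits.
RT = a + bH = 300 + 135·1.4948 = 501.80 ms.

502 ms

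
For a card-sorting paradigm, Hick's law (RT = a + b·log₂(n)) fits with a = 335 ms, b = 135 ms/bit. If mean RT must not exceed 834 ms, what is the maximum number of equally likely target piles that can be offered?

12

135·log₂ n ≤ 834 − 335 = 499, giving log₂ n ≤ 3.6963 and n ≤ 12.963. The largest whole number is 12.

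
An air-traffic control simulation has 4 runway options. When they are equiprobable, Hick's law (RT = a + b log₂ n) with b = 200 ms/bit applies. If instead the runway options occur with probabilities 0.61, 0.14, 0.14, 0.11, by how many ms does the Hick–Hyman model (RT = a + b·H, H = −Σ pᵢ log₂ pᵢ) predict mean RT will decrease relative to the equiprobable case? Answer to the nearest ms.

84 ms

Equiprobable entropy H₀ = log₂ 4 = 2.0000 bits.
Skewed entropy H = −Σ pᵢ log₂ pᵢ = 1.5795 bits.
ΔRT = b·(H₀ − H) = 200 × 0.4205 = 84.10 ms.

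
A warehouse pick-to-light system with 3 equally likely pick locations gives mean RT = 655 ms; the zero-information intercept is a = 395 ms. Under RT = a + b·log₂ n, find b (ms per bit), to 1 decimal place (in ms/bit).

b = (655 − 395) / log₂(3) = 260 / 1.5850 = 164.042 ms/bit.

164.0 ms/bit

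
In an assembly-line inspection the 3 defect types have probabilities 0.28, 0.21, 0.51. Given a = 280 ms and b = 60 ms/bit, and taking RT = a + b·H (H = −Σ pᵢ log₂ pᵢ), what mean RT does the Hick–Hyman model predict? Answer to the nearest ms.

369 ms

Entropy contributions −pᵢ log₂ pᵢ: 0.5142, 0.4728, 0.4954; sum H = 1.4825 bits.
RT = a + bH = 280 + 60·1.4825 = 368.95 ms.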